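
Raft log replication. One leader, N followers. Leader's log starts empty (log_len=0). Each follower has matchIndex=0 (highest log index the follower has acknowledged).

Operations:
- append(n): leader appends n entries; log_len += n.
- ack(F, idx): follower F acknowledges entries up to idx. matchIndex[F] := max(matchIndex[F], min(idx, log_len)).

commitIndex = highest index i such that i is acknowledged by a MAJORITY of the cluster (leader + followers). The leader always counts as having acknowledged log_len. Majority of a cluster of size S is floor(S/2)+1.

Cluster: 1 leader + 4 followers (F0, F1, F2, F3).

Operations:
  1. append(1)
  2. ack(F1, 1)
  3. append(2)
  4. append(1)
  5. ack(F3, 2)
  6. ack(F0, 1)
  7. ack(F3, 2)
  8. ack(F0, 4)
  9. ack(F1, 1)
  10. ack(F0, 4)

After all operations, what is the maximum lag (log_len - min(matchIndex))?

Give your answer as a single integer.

Answer: 4

Derivation:
Op 1: append 1 -> log_len=1
Op 2: F1 acks idx 1 -> match: F0=0 F1=1 F2=0 F3=0; commitIndex=0
Op 3: append 2 -> log_len=3
Op 4: append 1 -> log_len=4
Op 5: F3 acks idx 2 -> match: F0=0 F1=1 F2=0 F3=2; commitIndex=1
Op 6: F0 acks idx 1 -> match: F0=1 F1=1 F2=0 F3=2; commitIndex=1
Op 7: F3 acks idx 2 -> match: F0=1 F1=1 F2=0 F3=2; commitIndex=1
Op 8: F0 acks idx 4 -> match: F0=4 F1=1 F2=0 F3=2; commitIndex=2
Op 9: F1 acks idx 1 -> match: F0=4 F1=1 F2=0 F3=2; commitIndex=2
Op 10: F0 acks idx 4 -> match: F0=4 F1=1 F2=0 F3=2; commitIndex=2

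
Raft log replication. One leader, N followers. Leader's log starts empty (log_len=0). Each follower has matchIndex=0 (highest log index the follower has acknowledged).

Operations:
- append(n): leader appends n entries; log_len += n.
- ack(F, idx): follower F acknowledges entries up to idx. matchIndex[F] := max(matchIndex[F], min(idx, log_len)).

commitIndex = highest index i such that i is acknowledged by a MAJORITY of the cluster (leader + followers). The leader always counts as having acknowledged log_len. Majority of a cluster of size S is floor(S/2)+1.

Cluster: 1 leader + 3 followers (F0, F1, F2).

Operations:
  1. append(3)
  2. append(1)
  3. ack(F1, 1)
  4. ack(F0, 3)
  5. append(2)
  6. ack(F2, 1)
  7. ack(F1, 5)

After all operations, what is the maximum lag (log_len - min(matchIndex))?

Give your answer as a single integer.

Op 1: append 3 -> log_len=3
Op 2: append 1 -> log_len=4
Op 3: F1 acks idx 1 -> match: F0=0 F1=1 F2=0; commitIndex=0
Op 4: F0 acks idx 3 -> match: F0=3 F1=1 F2=0; commitIndex=1
Op 5: append 2 -> log_len=6
Op 6: F2 acks idx 1 -> match: F0=3 F1=1 F2=1; commitIndex=1
Op 7: F1 acks idx 5 -> match: F0=3 F1=5 F2=1; commitIndex=3

Answer: 5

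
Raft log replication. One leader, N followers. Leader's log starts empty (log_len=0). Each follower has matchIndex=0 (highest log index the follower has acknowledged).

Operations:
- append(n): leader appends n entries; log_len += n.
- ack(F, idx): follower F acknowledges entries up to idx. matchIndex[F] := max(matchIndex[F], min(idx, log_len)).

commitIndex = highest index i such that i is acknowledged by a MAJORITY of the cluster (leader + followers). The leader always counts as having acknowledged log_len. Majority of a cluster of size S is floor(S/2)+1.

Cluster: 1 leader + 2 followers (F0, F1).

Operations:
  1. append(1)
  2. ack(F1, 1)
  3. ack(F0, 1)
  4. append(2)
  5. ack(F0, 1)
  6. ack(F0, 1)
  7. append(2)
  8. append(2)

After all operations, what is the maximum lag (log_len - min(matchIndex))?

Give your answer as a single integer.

Op 1: append 1 -> log_len=1
Op 2: F1 acks idx 1 -> match: F0=0 F1=1; commitIndex=1
Op 3: F0 acks idx 1 -> match: F0=1 F1=1; commitIndex=1
Op 4: append 2 -> log_len=3
Op 5: F0 acks idx 1 -> match: F0=1 F1=1; commitIndex=1
Op 6: F0 acks idx 1 -> match: F0=1 F1=1; commitIndex=1
Op 7: append 2 -> log_len=5
Op 8: append 2 -> log_len=7

Answer: 6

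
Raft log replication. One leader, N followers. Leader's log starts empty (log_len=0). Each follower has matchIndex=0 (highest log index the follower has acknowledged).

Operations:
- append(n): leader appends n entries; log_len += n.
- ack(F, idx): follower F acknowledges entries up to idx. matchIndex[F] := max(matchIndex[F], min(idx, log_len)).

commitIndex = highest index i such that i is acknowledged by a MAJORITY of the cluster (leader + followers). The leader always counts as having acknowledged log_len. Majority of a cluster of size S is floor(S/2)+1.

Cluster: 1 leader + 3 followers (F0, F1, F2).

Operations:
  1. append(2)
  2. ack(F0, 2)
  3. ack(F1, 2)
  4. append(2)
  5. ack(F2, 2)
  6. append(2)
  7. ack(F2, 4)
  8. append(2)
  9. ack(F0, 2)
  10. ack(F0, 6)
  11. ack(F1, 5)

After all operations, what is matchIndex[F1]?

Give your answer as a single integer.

Op 1: append 2 -> log_len=2
Op 2: F0 acks idx 2 -> match: F0=2 F1=0 F2=0; commitIndex=0
Op 3: F1 acks idx 2 -> match: F0=2 F1=2 F2=0; commitIndex=2
Op 4: append 2 -> log_len=4
Op 5: F2 acks idx 2 -> match: F0=2 F1=2 F2=2; commitIndex=2
Op 6: append 2 -> log_len=6
Op 7: F2 acks idx 4 -> match: F0=2 F1=2 F2=4; commitIndex=2
Op 8: append 2 -> log_len=8
Op 9: F0 acks idx 2 -> match: F0=2 F1=2 F2=4; commitIndex=2
Op 10: F0 acks idx 6 -> match: F0=6 F1=2 F2=4; commitIndex=4
Op 11: F1 acks idx 5 -> match: F0=6 F1=5 F2=4; commitIndex=5

Answer: 5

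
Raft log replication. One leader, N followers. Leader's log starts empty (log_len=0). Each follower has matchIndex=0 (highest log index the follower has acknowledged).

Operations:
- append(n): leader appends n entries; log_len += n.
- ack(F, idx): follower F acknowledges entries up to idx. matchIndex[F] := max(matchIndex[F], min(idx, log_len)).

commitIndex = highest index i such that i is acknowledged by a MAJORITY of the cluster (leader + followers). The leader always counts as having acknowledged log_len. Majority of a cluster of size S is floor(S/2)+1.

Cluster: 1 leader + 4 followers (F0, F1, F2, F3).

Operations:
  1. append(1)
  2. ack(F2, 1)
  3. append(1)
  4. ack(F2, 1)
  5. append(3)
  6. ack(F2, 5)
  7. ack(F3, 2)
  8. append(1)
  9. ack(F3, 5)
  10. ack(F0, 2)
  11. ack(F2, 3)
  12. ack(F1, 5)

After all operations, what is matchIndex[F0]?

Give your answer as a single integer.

Op 1: append 1 -> log_len=1
Op 2: F2 acks idx 1 -> match: F0=0 F1=0 F2=1 F3=0; commitIndex=0
Op 3: append 1 -> log_len=2
Op 4: F2 acks idx 1 -> match: F0=0 F1=0 F2=1 F3=0; commitIndex=0
Op 5: append 3 -> log_len=5
Op 6: F2 acks idx 5 -> match: F0=0 F1=0 F2=5 F3=0; commitIndex=0
Op 7: F3 acks idx 2 -> match: F0=0 F1=0 F2=5 F3=2; commitIndex=2
Op 8: append 1 -> log_len=6
Op 9: F3 acks idx 5 -> match: F0=0 F1=0 F2=5 F3=5; commitIndex=5
Op 10: F0 acks idx 2 -> match: F0=2 F1=0 F2=5 F3=5; commitIndex=5
Op 11: F2 acks idx 3 -> match: F0=2 F1=0 F2=5 F3=5; commitIndex=5
Op 12: F1 acks idx 5 -> match: F0=2 F1=5 F2=5 F3=5; commitIndex=5

Answer: 2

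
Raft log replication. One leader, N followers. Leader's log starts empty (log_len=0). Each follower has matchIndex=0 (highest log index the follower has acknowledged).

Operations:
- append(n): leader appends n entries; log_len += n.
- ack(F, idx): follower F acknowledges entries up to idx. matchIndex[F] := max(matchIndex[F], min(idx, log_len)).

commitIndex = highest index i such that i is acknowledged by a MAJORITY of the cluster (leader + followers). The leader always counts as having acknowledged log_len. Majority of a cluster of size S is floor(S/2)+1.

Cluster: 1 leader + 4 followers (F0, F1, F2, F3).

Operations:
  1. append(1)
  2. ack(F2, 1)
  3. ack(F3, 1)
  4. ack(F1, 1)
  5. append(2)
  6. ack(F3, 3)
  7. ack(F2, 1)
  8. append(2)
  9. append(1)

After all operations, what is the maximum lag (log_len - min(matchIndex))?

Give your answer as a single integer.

Op 1: append 1 -> log_len=1
Op 2: F2 acks idx 1 -> match: F0=0 F1=0 F2=1 F3=0; commitIndex=0
Op 3: F3 acks idx 1 -> match: F0=0 F1=0 F2=1 F3=1; commitIndex=1
Op 4: F1 acks idx 1 -> match: F0=0 F1=1 F2=1 F3=1; commitIndex=1
Op 5: append 2 -> log_len=3
Op 6: F3 acks idx 3 -> match: F0=0 F1=1 F2=1 F3=3; commitIndex=1
Op 7: F2 acks idx 1 -> match: F0=0 F1=1 F2=1 F3=3; commitIndex=1
Op 8: append 2 -> log_len=5
Op 9: append 1 -> log_len=6

Answer: 6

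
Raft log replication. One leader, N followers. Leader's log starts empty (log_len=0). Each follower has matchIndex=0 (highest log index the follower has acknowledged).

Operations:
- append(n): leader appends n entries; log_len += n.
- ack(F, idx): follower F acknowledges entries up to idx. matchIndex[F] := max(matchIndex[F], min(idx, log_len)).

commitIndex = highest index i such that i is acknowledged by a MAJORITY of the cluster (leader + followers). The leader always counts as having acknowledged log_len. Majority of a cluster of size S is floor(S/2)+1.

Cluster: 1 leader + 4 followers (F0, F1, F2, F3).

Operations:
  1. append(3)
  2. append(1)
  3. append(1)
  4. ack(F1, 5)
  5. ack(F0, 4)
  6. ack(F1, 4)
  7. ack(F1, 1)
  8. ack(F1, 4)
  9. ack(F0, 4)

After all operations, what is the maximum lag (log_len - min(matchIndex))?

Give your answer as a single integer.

Op 1: append 3 -> log_len=3
Op 2: append 1 -> log_len=4
Op 3: append 1 -> log_len=5
Op 4: F1 acks idx 5 -> match: F0=0 F1=5 F2=0 F3=0; commitIndex=0
Op 5: F0 acks idx 4 -> match: F0=4 F1=5 F2=0 F3=0; commitIndex=4
Op 6: F1 acks idx 4 -> match: F0=4 F1=5 F2=0 F3=0; commitIndex=4
Op 7: F1 acks idx 1 -> match: F0=4 F1=5 F2=0 F3=0; commitIndex=4
Op 8: F1 acks idx 4 -> match: F0=4 F1=5 F2=0 F3=0; commitIndex=4
Op 9: F0 acks idx 4 -> match: F0=4 F1=5 F2=0 F3=0; commitIndex=4

Answer: 5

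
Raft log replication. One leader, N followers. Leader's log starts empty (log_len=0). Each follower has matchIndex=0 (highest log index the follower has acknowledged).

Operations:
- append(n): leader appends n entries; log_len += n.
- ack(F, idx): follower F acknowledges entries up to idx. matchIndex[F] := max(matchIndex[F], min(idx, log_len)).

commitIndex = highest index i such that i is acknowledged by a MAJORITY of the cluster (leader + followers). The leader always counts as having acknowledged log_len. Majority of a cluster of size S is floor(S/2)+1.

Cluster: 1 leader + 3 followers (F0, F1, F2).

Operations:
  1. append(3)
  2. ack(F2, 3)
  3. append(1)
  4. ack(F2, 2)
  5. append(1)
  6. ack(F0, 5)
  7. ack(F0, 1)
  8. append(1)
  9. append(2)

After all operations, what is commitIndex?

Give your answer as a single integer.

Op 1: append 3 -> log_len=3
Op 2: F2 acks idx 3 -> match: F0=0 F1=0 F2=3; commitIndex=0
Op 3: append 1 -> log_len=4
Op 4: F2 acks idx 2 -> match: F0=0 F1=0 F2=3; commitIndex=0
Op 5: append 1 -> log_len=5
Op 6: F0 acks idx 5 -> match: F0=5 F1=0 F2=3; commitIndex=3
Op 7: F0 acks idx 1 -> match: F0=5 F1=0 F2=3; commitIndex=3
Op 8: append 1 -> log_len=6
Op 9: append 2 -> log_len=8

Answer: 3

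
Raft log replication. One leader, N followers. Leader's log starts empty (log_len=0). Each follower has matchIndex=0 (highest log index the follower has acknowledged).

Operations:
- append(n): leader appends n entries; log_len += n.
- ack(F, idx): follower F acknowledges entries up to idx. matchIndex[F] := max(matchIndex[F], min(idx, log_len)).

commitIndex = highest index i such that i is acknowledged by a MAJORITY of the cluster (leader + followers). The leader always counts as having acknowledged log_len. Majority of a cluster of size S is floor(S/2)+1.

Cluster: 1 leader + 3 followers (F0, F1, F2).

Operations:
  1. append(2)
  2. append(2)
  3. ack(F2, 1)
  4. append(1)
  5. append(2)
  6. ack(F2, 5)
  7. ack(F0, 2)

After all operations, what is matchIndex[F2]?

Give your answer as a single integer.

Op 1: append 2 -> log_len=2
Op 2: append 2 -> log_len=4
Op 3: F2 acks idx 1 -> match: F0=0 F1=0 F2=1; commitIndex=0
Op 4: append 1 -> log_len=5
Op 5: append 2 -> log_len=7
Op 6: F2 acks idx 5 -> match: F0=0 F1=0 F2=5; commitIndex=0
Op 7: F0 acks idx 2 -> match: F0=2 F1=0 F2=5; commitIndex=2

Answer: 5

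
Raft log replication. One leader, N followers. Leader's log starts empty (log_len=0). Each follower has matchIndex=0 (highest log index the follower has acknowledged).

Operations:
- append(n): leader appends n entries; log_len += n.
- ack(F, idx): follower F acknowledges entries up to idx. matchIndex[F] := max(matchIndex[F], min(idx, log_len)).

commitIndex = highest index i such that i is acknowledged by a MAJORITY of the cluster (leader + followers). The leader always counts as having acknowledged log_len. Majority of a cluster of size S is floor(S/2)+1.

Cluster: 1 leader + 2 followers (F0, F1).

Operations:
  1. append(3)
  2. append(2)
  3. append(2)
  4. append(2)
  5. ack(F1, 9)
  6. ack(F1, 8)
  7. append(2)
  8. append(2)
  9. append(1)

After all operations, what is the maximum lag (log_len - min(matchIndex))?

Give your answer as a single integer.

Op 1: append 3 -> log_len=3
Op 2: append 2 -> log_len=5
Op 3: append 2 -> log_len=7
Op 4: append 2 -> log_len=9
Op 5: F1 acks idx 9 -> match: F0=0 F1=9; commitIndex=9
Op 6: F1 acks idx 8 -> match: F0=0 F1=9; commitIndex=9
Op 7: append 2 -> log_len=11
Op 8: append 2 -> log_len=13
Op 9: append 1 -> log_len=14

Answer: 14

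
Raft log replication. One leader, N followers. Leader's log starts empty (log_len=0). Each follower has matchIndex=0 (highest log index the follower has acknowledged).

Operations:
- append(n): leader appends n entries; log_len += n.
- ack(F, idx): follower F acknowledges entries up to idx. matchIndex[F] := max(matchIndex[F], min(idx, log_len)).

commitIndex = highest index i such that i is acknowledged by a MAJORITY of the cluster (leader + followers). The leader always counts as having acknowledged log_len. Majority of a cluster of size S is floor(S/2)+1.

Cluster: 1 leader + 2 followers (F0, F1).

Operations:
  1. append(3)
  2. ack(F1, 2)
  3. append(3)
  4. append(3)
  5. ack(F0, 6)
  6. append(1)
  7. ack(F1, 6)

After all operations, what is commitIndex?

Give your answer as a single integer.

Answer: 6

Derivation:
Op 1: append 3 -> log_len=3
Op 2: F1 acks idx 2 -> match: F0=0 F1=2; commitIndex=2
Op 3: append 3 -> log_len=6
Op 4: append 3 -> log_len=9
Op 5: F0 acks idx 6 -> match: F0=6 F1=2; commitIndex=6
Op 6: append 1 -> log_len=10
Op 7: F1 acks idx 6 -> match: F0=6 F1=6; commitIndex=6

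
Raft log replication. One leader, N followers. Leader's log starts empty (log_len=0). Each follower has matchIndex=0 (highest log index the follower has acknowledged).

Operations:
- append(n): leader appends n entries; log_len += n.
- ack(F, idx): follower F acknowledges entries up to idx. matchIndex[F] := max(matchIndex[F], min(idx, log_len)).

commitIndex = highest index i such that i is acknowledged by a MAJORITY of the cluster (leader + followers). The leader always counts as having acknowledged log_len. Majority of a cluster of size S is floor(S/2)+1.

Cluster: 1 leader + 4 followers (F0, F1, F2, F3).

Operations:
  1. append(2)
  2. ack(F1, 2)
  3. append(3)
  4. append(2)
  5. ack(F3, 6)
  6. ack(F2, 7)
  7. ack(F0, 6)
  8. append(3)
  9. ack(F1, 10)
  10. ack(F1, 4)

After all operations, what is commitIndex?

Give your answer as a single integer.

Answer: 7

Derivation:
Op 1: append 2 -> log_len=2
Op 2: F1 acks idx 2 -> match: F0=0 F1=2 F2=0 F3=0; commitIndex=0
Op 3: append 3 -> log_len=5
Op 4: append 2 -> log_len=7
Op 5: F3 acks idx 6 -> match: F0=0 F1=2 F2=0 F3=6; commitIndex=2
Op 6: F2 acks idx 7 -> match: F0=0 F1=2 F2=7 F3=6; commitIndex=6
Op 7: F0 acks idx 6 -> match: F0=6 F1=2 F2=7 F3=6; commitIndex=6
Op 8: append 3 -> log_len=10
Op 9: F1 acks idx 10 -> match: F0=6 F1=10 F2=7 F3=6; commitIndex=7
Op 10: F1 acks idx 4 -> match: F0=6 F1=10 F2=7 F3=6; commitIndex=7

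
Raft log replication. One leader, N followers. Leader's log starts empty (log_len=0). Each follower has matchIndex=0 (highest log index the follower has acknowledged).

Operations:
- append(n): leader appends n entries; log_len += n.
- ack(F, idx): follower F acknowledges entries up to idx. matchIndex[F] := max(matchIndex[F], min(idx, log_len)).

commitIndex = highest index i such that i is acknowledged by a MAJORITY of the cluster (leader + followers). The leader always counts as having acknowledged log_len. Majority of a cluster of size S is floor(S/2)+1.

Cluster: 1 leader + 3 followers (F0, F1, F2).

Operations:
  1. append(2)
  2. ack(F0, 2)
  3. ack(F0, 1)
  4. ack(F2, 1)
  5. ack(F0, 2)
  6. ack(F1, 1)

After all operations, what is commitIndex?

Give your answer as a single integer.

Answer: 1

Derivation:
Op 1: append 2 -> log_len=2
Op 2: F0 acks idx 2 -> match: F0=2 F1=0 F2=0; commitIndex=0
Op 3: F0 acks idx 1 -> match: F0=2 F1=0 F2=0; commitIndex=0
Op 4: F2 acks idx 1 -> match: F0=2 F1=0 F2=1; commitIndex=1
Op 5: F0 acks idx 2 -> match: F0=2 F1=0 F2=1; commitIndex=1
Op 6: F1 acks idx 1 -> match: F0=2 F1=1 F2=1; commitIndex=1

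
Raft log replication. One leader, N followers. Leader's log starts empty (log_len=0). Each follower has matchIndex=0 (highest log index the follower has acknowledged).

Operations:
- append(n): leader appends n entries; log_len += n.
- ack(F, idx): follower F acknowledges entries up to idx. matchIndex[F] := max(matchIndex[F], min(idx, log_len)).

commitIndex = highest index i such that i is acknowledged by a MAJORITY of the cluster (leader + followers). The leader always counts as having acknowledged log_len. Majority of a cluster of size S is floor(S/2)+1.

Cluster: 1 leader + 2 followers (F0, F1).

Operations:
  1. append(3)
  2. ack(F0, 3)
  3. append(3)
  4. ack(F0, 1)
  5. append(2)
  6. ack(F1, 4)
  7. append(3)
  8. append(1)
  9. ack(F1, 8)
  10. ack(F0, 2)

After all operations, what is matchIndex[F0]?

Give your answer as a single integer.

Answer: 3

Derivation:
Op 1: append 3 -> log_len=3
Op 2: F0 acks idx 3 -> match: F0=3 F1=0; commitIndex=3
Op 3: append 3 -> log_len=6
Op 4: F0 acks idx 1 -> match: F0=3 F1=0; commitIndex=3
Op 5: append 2 -> log_len=8
Op 6: F1 acks idx 4 -> match: F0=3 F1=4; commitIndex=4
Op 7: append 3 -> log_len=11
Op 8: append 1 -> log_len=12
Op 9: F1 acks idx 8 -> match: F0=3 F1=8; commitIndex=8
Op 10: F0 acks idx 2 -> match: F0=3 F1=8; commitIndex=8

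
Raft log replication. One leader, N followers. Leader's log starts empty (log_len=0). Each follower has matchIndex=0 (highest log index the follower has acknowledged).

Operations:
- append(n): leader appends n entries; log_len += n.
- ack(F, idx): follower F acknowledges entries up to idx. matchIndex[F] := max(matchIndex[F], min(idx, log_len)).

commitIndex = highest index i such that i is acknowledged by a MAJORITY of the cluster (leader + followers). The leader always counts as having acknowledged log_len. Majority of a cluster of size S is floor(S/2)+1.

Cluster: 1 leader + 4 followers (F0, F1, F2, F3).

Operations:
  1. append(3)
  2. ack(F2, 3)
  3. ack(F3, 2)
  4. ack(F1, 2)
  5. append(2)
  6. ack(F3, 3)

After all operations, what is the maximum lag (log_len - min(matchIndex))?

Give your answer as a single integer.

Op 1: append 3 -> log_len=3
Op 2: F2 acks idx 3 -> match: F0=0 F1=0 F2=3 F3=0; commitIndex=0
Op 3: F3 acks idx 2 -> match: F0=0 F1=0 F2=3 F3=2; commitIndex=2
Op 4: F1 acks idx 2 -> match: F0=0 F1=2 F2=3 F3=2; commitIndex=2
Op 5: append 2 -> log_len=5
Op 6: F3 acks idx 3 -> match: F0=0 F1=2 F2=3 F3=3; commitIndex=3

Answer: 5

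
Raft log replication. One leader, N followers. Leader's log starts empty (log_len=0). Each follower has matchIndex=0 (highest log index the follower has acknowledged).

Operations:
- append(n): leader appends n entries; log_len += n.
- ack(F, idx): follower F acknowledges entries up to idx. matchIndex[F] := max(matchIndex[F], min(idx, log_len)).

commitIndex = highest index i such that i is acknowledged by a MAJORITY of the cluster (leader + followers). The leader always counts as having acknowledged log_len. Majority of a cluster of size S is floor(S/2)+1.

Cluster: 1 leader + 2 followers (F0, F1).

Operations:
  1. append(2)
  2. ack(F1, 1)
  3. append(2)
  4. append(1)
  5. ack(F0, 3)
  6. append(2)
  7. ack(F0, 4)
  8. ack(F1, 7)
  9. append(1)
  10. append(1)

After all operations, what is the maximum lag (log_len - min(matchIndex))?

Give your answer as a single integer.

Answer: 5

Derivation:
Op 1: append 2 -> log_len=2
Op 2: F1 acks idx 1 -> match: F0=0 F1=1; commitIndex=1
Op 3: append 2 -> log_len=4
Op 4: append 1 -> log_len=5
Op 5: F0 acks idx 3 -> match: F0=3 F1=1; commitIndex=3
Op 6: append 2 -> log_len=7
Op 7: F0 acks idx 4 -> match: F0=4 F1=1; commitIndex=4
Op 8: F1 acks idx 7 -> match: F0=4 F1=7; commitIndex=7
Op 9: append 1 -> log_len=8
Op 10: append 1 -> log_len=9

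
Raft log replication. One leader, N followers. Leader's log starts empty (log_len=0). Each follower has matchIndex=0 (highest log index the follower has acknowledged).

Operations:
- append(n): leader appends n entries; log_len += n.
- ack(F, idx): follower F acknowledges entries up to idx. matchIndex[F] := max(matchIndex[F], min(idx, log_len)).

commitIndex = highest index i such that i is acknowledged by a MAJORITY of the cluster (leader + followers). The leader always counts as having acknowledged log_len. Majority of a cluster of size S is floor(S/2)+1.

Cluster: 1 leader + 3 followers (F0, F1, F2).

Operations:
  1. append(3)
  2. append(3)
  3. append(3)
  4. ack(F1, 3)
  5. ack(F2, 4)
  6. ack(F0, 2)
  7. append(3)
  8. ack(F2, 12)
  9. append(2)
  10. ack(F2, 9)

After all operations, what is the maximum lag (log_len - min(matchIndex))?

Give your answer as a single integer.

Op 1: append 3 -> log_len=3
Op 2: append 3 -> log_len=6
Op 3: append 3 -> log_len=9
Op 4: F1 acks idx 3 -> match: F0=0 F1=3 F2=0; commitIndex=0
Op 5: F2 acks idx 4 -> match: F0=0 F1=3 F2=4; commitIndex=3
Op 6: F0 acks idx 2 -> match: F0=2 F1=3 F2=4; commitIndex=3
Op 7: append 3 -> log_len=12
Op 8: F2 acks idx 12 -> match: F0=2 F1=3 F2=12; commitIndex=3
Op 9: append 2 -> log_len=14
Op 10: F2 acks idx 9 -> match: F0=2 F1=3 F2=12; commitIndex=3

Answer: 12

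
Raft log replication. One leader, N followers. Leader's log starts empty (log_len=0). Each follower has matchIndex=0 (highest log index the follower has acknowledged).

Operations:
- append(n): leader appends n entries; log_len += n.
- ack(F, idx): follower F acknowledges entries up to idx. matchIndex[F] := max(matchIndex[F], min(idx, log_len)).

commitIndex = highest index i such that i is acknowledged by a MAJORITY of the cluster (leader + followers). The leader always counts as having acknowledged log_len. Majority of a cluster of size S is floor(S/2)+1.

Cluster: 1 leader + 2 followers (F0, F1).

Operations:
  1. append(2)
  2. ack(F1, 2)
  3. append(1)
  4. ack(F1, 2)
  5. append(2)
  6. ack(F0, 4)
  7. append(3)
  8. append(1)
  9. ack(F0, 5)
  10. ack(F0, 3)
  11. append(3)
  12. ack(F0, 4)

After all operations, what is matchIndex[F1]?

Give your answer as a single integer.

Op 1: append 2 -> log_len=2
Op 2: F1 acks idx 2 -> match: F0=0 F1=2; commitIndex=2
Op 3: append 1 -> log_len=3
Op 4: F1 acks idx 2 -> match: F0=0 F1=2; commitIndex=2
Op 5: append 2 -> log_len=5
Op 6: F0 acks idx 4 -> match: F0=4 F1=2; commitIndex=4
Op 7: append 3 -> log_len=8
Op 8: append 1 -> log_len=9
Op 9: F0 acks idx 5 -> match: F0=5 F1=2; commitIndex=5
Op 10: F0 acks idx 3 -> match: F0=5 F1=2; commitIndex=5
Op 11: append 3 -> log_len=12
Op 12: F0 acks idx 4 -> match: F0=5 F1=2; commitIndex=5

Answer: 2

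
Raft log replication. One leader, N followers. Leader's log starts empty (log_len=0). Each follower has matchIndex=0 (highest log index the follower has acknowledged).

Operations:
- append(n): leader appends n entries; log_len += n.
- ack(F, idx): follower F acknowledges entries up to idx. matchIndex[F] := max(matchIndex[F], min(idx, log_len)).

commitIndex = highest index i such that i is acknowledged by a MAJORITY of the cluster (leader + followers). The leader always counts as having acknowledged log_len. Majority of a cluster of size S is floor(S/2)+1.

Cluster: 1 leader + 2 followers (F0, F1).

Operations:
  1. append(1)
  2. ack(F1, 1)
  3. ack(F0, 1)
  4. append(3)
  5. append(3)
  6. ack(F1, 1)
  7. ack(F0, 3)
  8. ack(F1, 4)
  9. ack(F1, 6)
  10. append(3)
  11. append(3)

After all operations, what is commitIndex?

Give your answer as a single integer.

Answer: 6

Derivation:
Op 1: append 1 -> log_len=1
Op 2: F1 acks idx 1 -> match: F0=0 F1=1; commitIndex=1
Op 3: F0 acks idx 1 -> match: F0=1 F1=1; commitIndex=1
Op 4: append 3 -> log_len=4
Op 5: append 3 -> log_len=7
Op 6: F1 acks idx 1 -> match: F0=1 F1=1; commitIndex=1
Op 7: F0 acks idx 3 -> match: F0=3 F1=1; commitIndex=3
Op 8: F1 acks idx 4 -> match: F0=3 F1=4; commitIndex=4
Op 9: F1 acks idx 6 -> match: F0=3 F1=6; commitIndex=6
Op 10: append 3 -> log_len=10
Op 11: append 3 -> log_len=13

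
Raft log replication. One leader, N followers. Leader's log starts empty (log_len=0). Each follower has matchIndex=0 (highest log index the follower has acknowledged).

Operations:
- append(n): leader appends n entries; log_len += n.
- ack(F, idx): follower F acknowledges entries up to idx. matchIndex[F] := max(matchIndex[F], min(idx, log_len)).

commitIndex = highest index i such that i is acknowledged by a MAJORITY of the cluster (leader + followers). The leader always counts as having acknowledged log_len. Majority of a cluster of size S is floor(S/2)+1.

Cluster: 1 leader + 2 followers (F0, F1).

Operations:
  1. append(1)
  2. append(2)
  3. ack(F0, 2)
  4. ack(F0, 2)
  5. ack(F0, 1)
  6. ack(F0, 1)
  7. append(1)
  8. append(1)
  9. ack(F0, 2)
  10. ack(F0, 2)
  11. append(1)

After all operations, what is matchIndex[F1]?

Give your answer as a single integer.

Op 1: append 1 -> log_len=1
Op 2: append 2 -> log_len=3
Op 3: F0 acks idx 2 -> match: F0=2 F1=0; commitIndex=2
Op 4: F0 acks idx 2 -> match: F0=2 F1=0; commitIndex=2
Op 5: F0 acks idx 1 -> match: F0=2 F1=0; commitIndex=2
Op 6: F0 acks idx 1 -> match: F0=2 F1=0; commitIndex=2
Op 7: append 1 -> log_len=4
Op 8: append 1 -> log_len=5
Op 9: F0 acks idx 2 -> match: F0=2 F1=0; commitIndex=2
Op 10: F0 acks idx 2 -> match: F0=2 F1=0; commitIndex=2
Op 11: append 1 -> log_len=6

Answer: 0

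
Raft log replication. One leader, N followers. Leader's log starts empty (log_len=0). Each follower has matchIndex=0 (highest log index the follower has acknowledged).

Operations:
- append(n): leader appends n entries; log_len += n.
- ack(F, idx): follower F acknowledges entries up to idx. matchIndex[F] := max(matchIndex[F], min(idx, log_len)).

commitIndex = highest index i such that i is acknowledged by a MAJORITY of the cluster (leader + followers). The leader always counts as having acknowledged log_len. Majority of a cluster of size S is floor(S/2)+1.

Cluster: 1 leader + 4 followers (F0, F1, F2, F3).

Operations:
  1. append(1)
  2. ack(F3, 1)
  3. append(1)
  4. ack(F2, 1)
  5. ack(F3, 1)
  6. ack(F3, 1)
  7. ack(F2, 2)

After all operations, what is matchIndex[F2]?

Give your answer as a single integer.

Op 1: append 1 -> log_len=1
Op 2: F3 acks idx 1 -> match: F0=0 F1=0 F2=0 F3=1; commitIndex=0
Op 3: append 1 -> log_len=2
Op 4: F2 acks idx 1 -> match: F0=0 F1=0 F2=1 F3=1; commitIndex=1
Op 5: F3 acks idx 1 -> match: F0=0 F1=0 F2=1 F3=1; commitIndex=1
Op 6: F3 acks idx 1 -> match: F0=0 F1=0 F2=1 F3=1; commitIndex=1
Op 7: F2 acks idx 2 -> match: F0=0 F1=0 F2=2 F3=1; commitIndex=1

Answer: 2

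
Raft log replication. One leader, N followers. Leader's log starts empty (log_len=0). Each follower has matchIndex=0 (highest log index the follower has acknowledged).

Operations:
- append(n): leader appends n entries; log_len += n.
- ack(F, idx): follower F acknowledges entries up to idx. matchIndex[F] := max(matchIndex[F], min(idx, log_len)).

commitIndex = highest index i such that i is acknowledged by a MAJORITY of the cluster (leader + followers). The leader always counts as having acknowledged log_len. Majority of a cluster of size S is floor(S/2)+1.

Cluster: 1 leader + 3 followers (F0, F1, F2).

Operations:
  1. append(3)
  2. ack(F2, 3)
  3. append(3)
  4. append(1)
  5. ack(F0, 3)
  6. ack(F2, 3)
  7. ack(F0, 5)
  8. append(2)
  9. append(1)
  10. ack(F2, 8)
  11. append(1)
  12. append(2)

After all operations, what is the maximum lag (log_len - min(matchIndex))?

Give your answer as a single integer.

Answer: 13

Derivation:
Op 1: append 3 -> log_len=3
Op 2: F2 acks idx 3 -> match: F0=0 F1=0 F2=3; commitIndex=0
Op 3: append 3 -> log_len=6
Op 4: append 1 -> log_len=7
Op 5: F0 acks idx 3 -> match: F0=3 F1=0 F2=3; commitIndex=3
Op 6: F2 acks idx 3 -> match: F0=3 F1=0 F2=3; commitIndex=3
Op 7: F0 acks idx 5 -> match: F0=5 F1=0 F2=3; commitIndex=3
Op 8: append 2 -> log_len=9
Op 9: append 1 -> log_len=10
Op 10: F2 acks idx 8 -> match: F0=5 F1=0 F2=8; commitIndex=5
Op 11: append 1 -> log_len=11
Op 12: append 2 -> log_len=13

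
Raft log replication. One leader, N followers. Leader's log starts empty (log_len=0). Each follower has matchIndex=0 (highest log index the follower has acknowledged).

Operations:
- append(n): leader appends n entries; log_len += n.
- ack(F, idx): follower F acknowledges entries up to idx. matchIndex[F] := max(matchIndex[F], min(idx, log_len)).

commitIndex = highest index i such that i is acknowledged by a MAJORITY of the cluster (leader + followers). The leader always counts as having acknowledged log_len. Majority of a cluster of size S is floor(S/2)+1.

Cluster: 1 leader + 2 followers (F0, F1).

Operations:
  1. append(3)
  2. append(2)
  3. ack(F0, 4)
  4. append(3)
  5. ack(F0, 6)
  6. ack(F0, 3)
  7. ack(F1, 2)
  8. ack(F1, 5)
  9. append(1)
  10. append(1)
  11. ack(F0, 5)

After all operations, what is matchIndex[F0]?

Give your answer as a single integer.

Op 1: append 3 -> log_len=3
Op 2: append 2 -> log_len=5
Op 3: F0 acks idx 4 -> match: F0=4 F1=0; commitIndex=4
Op 4: append 3 -> log_len=8
Op 5: F0 acks idx 6 -> match: F0=6 F1=0; commitIndex=6
Op 6: F0 acks idx 3 -> match: F0=6 F1=0; commitIndex=6
Op 7: F1 acks idx 2 -> match: F0=6 F1=2; commitIndex=6
Op 8: F1 acks idx 5 -> match: F0=6 F1=5; commitIndex=6
Op 9: append 1 -> log_len=9
Op 10: append 1 -> log_len=10
Op 11: F0 acks idx 5 -> match: F0=6 F1=5; commitIndex=6

Answer: 6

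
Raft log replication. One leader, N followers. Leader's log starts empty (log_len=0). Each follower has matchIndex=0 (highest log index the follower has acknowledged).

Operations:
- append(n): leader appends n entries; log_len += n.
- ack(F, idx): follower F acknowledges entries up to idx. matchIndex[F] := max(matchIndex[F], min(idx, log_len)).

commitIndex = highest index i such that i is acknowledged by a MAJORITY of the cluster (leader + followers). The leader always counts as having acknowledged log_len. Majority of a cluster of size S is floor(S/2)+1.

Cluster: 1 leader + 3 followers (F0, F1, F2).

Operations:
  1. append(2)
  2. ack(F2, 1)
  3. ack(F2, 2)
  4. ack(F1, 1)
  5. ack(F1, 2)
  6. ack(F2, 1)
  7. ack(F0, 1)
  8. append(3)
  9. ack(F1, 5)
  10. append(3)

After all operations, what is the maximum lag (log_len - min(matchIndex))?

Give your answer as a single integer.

Answer: 7

Derivation:
Op 1: append 2 -> log_len=2
Op 2: F2 acks idx 1 -> match: F0=0 F1=0 F2=1; commitIndex=0
Op 3: F2 acks idx 2 -> match: F0=0 F1=0 F2=2; commitIndex=0
Op 4: F1 acks idx 1 -> match: F0=0 F1=1 F2=2; commitIndex=1
Op 5: F1 acks idx 2 -> match: F0=0 F1=2 F2=2; commitIndex=2
Op 6: F2 acks idx 1 -> match: F0=0 F1=2 F2=2; commitIndex=2
Op 7: F0 acks idx 1 -> match: F0=1 F1=2 F2=2; commitIndex=2
Op 8: append 3 -> log_len=5
Op 9: F1 acks idx 5 -> match: F0=1 F1=5 F2=2; commitIndex=2
Op 10: append 3 -> log_len=8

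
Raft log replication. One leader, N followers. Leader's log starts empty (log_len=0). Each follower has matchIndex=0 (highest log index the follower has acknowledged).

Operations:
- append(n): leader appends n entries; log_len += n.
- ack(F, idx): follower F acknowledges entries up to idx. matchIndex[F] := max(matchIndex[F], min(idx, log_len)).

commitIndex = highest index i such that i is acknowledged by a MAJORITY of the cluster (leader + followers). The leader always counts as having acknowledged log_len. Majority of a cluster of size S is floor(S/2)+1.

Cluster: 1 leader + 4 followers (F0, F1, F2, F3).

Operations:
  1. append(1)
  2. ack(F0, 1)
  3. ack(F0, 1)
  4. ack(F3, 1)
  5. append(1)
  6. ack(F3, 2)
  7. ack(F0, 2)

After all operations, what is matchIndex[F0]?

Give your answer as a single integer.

Answer: 2

Derivation:
Op 1: append 1 -> log_len=1
Op 2: F0 acks idx 1 -> match: F0=1 F1=0 F2=0 F3=0; commitIndex=0
Op 3: F0 acks idx 1 -> match: F0=1 F1=0 F2=0 F3=0; commitIndex=0
Op 4: F3 acks idx 1 -> match: F0=1 F1=0 F2=0 F3=1; commitIndex=1
Op 5: append 1 -> log_len=2
Op 6: F3 acks idx 2 -> match: F0=1 F1=0 F2=0 F3=2; commitIndex=1
Op 7: F0 acks idx 2 -> match: F0=2 F1=0 F2=0 F3=2; commitIndex=2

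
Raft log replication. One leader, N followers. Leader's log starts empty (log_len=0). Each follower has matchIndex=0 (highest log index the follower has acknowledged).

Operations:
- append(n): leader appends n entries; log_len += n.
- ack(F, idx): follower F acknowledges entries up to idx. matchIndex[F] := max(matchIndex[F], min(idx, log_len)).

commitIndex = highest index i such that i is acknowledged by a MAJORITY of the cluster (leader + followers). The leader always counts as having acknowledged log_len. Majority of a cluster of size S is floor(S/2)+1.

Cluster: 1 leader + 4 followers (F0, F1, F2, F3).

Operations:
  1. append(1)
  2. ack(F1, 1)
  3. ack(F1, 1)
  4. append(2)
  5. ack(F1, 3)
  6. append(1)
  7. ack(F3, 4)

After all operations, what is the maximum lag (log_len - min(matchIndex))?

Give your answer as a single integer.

Op 1: append 1 -> log_len=1
Op 2: F1 acks idx 1 -> match: F0=0 F1=1 F2=0 F3=0; commitIndex=0
Op 3: F1 acks idx 1 -> match: F0=0 F1=1 F2=0 F3=0; commitIndex=0
Op 4: append 2 -> log_len=3
Op 5: F1 acks idx 3 -> match: F0=0 F1=3 F2=0 F3=0; commitIndex=0
Op 6: append 1 -> log_len=4
Op 7: F3 acks idx 4 -> match: F0=0 F1=3 F2=0 F3=4; commitIndex=3

Answer: 4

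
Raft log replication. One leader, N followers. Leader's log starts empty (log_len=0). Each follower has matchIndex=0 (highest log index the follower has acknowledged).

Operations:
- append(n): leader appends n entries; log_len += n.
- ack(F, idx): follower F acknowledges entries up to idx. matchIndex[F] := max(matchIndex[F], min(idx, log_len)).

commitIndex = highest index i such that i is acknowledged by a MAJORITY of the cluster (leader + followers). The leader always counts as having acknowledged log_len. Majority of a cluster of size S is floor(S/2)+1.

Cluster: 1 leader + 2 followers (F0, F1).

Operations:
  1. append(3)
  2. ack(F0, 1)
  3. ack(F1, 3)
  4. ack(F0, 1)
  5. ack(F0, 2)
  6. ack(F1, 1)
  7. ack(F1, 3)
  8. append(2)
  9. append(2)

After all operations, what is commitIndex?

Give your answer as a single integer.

Answer: 3

Derivation:
Op 1: append 3 -> log_len=3
Op 2: F0 acks idx 1 -> match: F0=1 F1=0; commitIndex=1
Op 3: F1 acks idx 3 -> match: F0=1 F1=3; commitIndex=3
Op 4: F0 acks idx 1 -> match: F0=1 F1=3; commitIndex=3
Op 5: F0 acks idx 2 -> match: F0=2 F1=3; commitIndex=3
Op 6: F1 acks idx 1 -> match: F0=2 F1=3; commitIndex=3
Op 7: F1 acks idx 3 -> match: F0=2 F1=3; commitIndex=3
Op 8: append 2 -> log_len=5
Op 9: append 2 -> log_len=7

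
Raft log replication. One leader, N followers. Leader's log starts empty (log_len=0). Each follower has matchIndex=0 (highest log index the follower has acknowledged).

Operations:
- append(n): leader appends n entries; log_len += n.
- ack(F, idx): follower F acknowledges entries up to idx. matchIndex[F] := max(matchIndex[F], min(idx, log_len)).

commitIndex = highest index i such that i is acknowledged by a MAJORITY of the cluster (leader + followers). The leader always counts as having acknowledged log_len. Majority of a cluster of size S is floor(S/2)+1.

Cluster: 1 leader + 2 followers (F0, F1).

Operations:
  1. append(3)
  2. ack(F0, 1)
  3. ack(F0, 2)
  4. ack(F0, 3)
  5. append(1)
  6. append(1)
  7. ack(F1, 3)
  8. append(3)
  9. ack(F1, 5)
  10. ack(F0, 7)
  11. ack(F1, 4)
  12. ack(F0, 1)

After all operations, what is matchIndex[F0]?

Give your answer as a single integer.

Answer: 7

Derivation:
Op 1: append 3 -> log_len=3
Op 2: F0 acks idx 1 -> match: F0=1 F1=0; commitIndex=1
Op 3: F0 acks idx 2 -> match: F0=2 F1=0; commitIndex=2
Op 4: F0 acks idx 3 -> match: F0=3 F1=0; commitIndex=3
Op 5: append 1 -> log_len=4
Op 6: append 1 -> log_len=5
Op 7: F1 acks idx 3 -> match: F0=3 F1=3; commitIndex=3
Op 8: append 3 -> log_len=8
Op 9: F1 acks idx 5 -> match: F0=3 F1=5; commitIndex=5
Op 10: F0 acks idx 7 -> match: F0=7 F1=5; commitIndex=7
Op 11: F1 acks idx 4 -> match: F0=7 F1=5; commitIndex=7
Op 12: F0 acks idx 1 -> match: F0=7 F1=5; commitIndex=7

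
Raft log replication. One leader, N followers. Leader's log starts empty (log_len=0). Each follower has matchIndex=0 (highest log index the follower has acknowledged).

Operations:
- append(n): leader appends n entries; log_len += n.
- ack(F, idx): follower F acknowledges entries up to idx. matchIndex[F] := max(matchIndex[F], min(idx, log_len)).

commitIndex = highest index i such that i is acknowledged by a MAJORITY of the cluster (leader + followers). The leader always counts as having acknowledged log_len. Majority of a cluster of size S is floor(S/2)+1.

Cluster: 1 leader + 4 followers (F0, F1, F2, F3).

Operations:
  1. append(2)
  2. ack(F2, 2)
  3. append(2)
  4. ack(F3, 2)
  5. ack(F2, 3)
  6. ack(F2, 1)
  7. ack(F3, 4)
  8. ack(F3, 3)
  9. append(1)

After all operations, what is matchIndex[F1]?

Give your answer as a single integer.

Op 1: append 2 -> log_len=2
Op 2: F2 acks idx 2 -> match: F0=0 F1=0 F2=2 F3=0; commitIndex=0
Op 3: append 2 -> log_len=4
Op 4: F3 acks idx 2 -> match: F0=0 F1=0 F2=2 F3=2; commitIndex=2
Op 5: F2 acks idx 3 -> match: F0=0 F1=0 F2=3 F3=2; commitIndex=2
Op 6: F2 acks idx 1 -> match: F0=0 F1=0 F2=3 F3=2; commitIndex=2
Op 7: F3 acks idx 4 -> match: F0=0 F1=0 F2=3 F3=4; commitIndex=3
Op 8: F3 acks idx 3 -> match: F0=0 F1=0 F2=3 F3=4; commitIndex=3
Op 9: append 1 -> log_len=5

Answer: 0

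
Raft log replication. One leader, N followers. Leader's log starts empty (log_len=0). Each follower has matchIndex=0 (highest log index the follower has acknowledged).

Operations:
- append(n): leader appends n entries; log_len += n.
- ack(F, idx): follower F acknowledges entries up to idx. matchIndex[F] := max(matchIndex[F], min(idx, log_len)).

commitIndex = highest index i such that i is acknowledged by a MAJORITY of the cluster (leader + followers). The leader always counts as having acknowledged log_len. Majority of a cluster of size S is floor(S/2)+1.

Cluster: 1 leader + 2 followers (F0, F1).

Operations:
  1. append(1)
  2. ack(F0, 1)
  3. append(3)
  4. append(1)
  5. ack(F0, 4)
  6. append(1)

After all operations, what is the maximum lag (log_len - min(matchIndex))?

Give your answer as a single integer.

Answer: 6

Derivation:
Op 1: append 1 -> log_len=1
Op 2: F0 acks idx 1 -> match: F0=1 F1=0; commitIndex=1
Op 3: append 3 -> log_len=4
Op 4: append 1 -> log_len=5
Op 5: F0 acks idx 4 -> match: F0=4 F1=0; commitIndex=4
Op 6: append 1 -> log_len=6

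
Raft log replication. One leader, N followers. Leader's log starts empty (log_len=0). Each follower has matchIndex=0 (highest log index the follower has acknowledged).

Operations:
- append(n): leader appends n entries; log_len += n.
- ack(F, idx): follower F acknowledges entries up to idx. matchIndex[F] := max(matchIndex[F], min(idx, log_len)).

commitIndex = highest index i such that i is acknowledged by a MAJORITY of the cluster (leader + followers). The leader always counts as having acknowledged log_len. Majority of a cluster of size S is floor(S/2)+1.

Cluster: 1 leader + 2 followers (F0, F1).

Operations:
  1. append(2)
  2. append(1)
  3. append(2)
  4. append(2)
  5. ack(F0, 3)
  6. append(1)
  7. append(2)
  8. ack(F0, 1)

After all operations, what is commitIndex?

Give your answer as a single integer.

Answer: 3

Derivation:
Op 1: append 2 -> log_len=2
Op 2: append 1 -> log_len=3
Op 3: append 2 -> log_len=5
Op 4: append 2 -> log_len=7
Op 5: F0 acks idx 3 -> match: F0=3 F1=0; commitIndex=3
Op 6: append 1 -> log_len=8
Op 7: append 2 -> log_len=10
Op 8: F0 acks idx 1 -> match: F0=3 F1=0; commitIndex=3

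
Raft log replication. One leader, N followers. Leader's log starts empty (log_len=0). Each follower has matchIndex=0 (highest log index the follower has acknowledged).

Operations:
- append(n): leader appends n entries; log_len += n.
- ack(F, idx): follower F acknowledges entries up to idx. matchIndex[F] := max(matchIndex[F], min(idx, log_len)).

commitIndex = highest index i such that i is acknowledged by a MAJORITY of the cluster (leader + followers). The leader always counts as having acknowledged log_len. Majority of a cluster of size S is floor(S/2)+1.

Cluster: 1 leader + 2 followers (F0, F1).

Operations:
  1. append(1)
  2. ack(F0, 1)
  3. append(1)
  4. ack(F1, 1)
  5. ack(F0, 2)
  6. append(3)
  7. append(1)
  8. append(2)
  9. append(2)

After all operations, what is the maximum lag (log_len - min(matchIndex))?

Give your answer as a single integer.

Answer: 9

Derivation:
Op 1: append 1 -> log_len=1
Op 2: F0 acks idx 1 -> match: F0=1 F1=0; commitIndex=1
Op 3: append 1 -> log_len=2
Op 4: F1 acks idx 1 -> match: F0=1 F1=1; commitIndex=1
Op 5: F0 acks idx 2 -> match: F0=2 F1=1; commitIndex=2
Op 6: append 3 -> log_len=5
Op 7: append 1 -> log_len=6
Op 8: append 2 -> log_len=8
Op 9: append 2 -> log_len=10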